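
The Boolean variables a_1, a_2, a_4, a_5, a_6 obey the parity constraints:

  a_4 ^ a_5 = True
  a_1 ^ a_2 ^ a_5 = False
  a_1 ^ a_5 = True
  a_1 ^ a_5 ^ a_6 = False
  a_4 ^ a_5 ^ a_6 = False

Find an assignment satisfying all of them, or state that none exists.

a_1: True, a_2: True, a_4: True, a_5: False, a_6: True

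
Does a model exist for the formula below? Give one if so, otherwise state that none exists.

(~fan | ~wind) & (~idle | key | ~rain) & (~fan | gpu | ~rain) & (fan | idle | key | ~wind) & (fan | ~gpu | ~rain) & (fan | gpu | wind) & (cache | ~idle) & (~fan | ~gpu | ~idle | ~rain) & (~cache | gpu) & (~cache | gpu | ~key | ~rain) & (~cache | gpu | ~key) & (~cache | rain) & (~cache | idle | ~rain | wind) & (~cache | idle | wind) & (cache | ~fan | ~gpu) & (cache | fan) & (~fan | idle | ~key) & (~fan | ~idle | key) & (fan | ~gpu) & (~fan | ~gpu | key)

Set cache = False.
  then (cache | ~idle) forces idle = False.
  then (cache | fan) forces fan = True.
  then (~fan | idle | ~key) forces key = False.
  then (~fan | ~gpu | key) forces gpu = False.
  then (~fan | ~wind) forces wind = False.
  then (~fan | gpu | ~rain) forces rain = False.
All clauses satisfied.

cache=F; fan=T; key=F; gpu=F; wind=F; rain=F; idle=F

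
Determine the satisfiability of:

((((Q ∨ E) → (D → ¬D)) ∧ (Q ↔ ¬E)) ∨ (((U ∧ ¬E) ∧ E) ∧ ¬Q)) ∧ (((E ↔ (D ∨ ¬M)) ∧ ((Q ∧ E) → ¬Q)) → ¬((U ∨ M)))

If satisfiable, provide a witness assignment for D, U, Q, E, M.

D = False, U = True, Q = True, E = False, M = False

  (((Q ∨ E) → (D → ¬D)) ∧ (Q ↔ ¬E)) ∨ (((U ∧ ¬E) ∧ E) ∧ ¬Q) = True
    ((Q ∨ E) → (D → ¬D)) ∧ (Q ↔ ¬E) = True
      (Q ∨ E) → (D → ¬D) = True
        Q ∨ E = True
        D → ¬D = True
          ¬D = True
      Q ↔ ¬E = True
        ¬E = True
    ((U ∧ ¬E) ∧ E) ∧ ¬Q = False
      (U ∧ ¬E) ∧ E = False
        U ∧ ¬E = True
          ¬E = True
      ¬Q = False
  ((E ↔ (D ∨ ¬M)) ∧ ((Q ∧ E) → ¬Q)) → ¬((U ∨ M)) = True
    (E ↔ (D ∨ ¬M)) ∧ ((Q ∧ E) → ¬Q) = False
      E ↔ (D ∨ ¬M) = False
        D ∨ ¬M = True
          ¬M = True
      (Q ∧ E) → ¬Q = True
        Q ∧ E = False
        ¬Q = False
    ¬((U ∨ M)) = False
      U ∨ M = True
Both conjuncts True, so the formula holds.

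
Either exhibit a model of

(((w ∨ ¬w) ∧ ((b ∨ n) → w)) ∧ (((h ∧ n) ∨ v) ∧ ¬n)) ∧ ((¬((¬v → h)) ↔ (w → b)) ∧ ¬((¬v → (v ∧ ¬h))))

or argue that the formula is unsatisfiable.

Case v = True: the conjunct ¬((¬v → (v ∧ ¬h))) becomes ¬((False → ¬h)) = False.
Case v = False: the formula simplifies to (((w ∨ ¬w) ∧ ((b ∨ n) → w)) ∧ ((h ∧ n) ∧ ¬n)) ∧ (¬h ↔ (w → b)).
  n = True: the conjunct ¬n is False.
  n = False: the conjunct n is False.
Both cases fail — unsatisfiable.

Unsatisfiable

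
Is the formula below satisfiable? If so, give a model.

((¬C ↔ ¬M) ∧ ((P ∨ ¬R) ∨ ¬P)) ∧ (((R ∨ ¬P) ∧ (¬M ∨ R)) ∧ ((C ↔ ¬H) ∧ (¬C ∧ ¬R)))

P = False, C = False, M = False, H = True, R = False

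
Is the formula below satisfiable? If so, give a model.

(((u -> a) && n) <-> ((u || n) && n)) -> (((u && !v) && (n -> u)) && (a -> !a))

a = False, v = True, n = True, u = True

  (((u -> a) && n) <-> ((u || n) && n)) -> (((u && !v) && (n -> u)) && (a -> !a)) = True
    ((u -> a) && n) <-> ((u || n) && n) = False
      (u -> a) && n = False
        u -> a = False
      (u || n) && n = True
        u || n = True
    ((u && !v) && (n -> u)) && (a -> !a) = False
      (u && !v) && (n -> u) = False
        u && !v = False
          !v = False
        n -> u = True
      a -> !a = True
        !a = True
The formula evaluates to True.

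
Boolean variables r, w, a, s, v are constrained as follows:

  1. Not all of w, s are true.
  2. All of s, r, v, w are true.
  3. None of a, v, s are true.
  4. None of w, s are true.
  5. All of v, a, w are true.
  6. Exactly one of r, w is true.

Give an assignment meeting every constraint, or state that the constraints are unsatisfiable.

UNSATISFIABLE

Case w = True:
  Constraint (4) is violated (w=T) — contradiction.
Case w = False:
  Constraint (2) is violated (w=F) — contradiction.
Both cases fail — unsatisfiable.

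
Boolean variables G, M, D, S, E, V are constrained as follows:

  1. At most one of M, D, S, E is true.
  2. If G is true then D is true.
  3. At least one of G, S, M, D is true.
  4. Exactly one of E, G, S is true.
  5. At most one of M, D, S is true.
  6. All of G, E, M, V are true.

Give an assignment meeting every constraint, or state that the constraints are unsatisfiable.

Case E = True:
  (1) with E=T forces M = False.
  Constraint (6) is violated (M=F) — contradiction.
Case E = False:
  Constraint (6) is violated (E=F) — contradiction.
Both cases fail — unsatisfiable.

No satisfying assignment exists.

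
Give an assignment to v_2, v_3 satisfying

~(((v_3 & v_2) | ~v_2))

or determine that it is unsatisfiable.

v_2: True, v_3: False

  ~(((v_3 & v_2) | ~v_2)) = True
    (v_3 & v_2) | ~v_2 = False
      v_3 & v_2 = False
      ~v_2 = False
The formula evaluates to True.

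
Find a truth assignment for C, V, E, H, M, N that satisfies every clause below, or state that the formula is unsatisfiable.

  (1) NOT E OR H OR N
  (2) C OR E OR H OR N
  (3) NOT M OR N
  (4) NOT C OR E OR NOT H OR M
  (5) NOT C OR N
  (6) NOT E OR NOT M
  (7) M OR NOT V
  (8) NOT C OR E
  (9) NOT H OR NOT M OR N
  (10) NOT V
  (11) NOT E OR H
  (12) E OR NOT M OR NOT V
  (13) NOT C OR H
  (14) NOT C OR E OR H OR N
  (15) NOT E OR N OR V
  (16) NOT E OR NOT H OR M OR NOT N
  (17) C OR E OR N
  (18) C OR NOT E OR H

Unit clause (NOT V) forces V = False.
Try C = True:
  (NOT C OR N) forces N = True.
  (NOT C OR E) forces E = True.
  (NOT E OR NOT M) forces M = False.
  (NOT E OR H) forces H = True.
  clause (NOT E OR NOT H OR M OR NOT N) is falsified — backtrack.
So C = False.
Set E = False.
  then (C OR E OR N) forces N = True.
Set H = False.
Set M = True.
All clauses satisfied.

C = False, V = False, E = False, H = False, M = True, N = True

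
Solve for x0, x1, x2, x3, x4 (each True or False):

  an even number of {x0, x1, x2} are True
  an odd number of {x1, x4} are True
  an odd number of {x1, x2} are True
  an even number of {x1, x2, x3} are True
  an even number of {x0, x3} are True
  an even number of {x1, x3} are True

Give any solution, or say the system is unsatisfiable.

x0=T; x1=T; x2=F; x3=T; x4=F

{x0, x1, x2}: 2 true → even ✓
{x1, x4}: 1 true → odd ✓
{x1, x2}: 1 true → odd ✓
{x1, x2, x3}: 2 true → even ✓
{x0, x3}: 2 true → even ✓
{x1, x3}: 2 true → even ✓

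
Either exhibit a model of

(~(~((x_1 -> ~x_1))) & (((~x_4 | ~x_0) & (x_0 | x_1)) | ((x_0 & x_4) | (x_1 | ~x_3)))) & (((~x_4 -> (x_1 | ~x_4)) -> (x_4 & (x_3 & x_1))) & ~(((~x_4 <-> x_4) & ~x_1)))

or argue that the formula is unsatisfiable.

Unsatisfiable — no assignment works.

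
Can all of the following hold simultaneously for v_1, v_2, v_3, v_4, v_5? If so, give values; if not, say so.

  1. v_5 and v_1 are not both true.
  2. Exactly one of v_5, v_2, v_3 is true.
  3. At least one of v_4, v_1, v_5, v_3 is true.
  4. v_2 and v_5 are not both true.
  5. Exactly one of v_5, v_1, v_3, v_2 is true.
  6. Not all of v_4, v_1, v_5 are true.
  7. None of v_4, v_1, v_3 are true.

v_1: False; v_2: False; v_3: False; v_4: False; v_5: True

  (1) v_5=T, v_1=F — not both ✓
  (2) {v_5, v_2, v_3}: 1 true — exactly one ✓
  (3) {v_4, v_1, v_5, v_3}: 1 true — at least one ✓
  (4) v_2=F, v_5=T — not both ✓
  (5) {v_5, v_1, v_3, v_2}: 1 true — exactly one ✓
  (6) {v_4, v_1, v_5}: 1/3 true — not all ✓
  (7) {v_4, v_1, v_3}: 0 true — none ✓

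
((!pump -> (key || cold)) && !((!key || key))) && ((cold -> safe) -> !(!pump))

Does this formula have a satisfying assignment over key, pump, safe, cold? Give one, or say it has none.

No satisfying assignment exists.

The conjunct !((!key || key)) is unsatisfiable on its own:
  key=F: evaluates to False.
  key=T: evaluates to False.
So the whole conjunction is unsatisfiable.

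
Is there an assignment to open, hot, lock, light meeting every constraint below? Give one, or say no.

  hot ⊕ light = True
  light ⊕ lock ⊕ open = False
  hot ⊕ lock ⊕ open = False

Adding constraints 1, 2, 3 mod 2: every variable appears an even number of times on the left, so the left side is 0.
But the right sides sum to 1 (mod 2). 0 ≠ 1 — the system is inconsistent.

No satisfying assignment exists.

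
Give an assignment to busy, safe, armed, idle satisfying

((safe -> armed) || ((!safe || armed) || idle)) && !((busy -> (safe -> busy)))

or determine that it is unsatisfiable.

The conjunct !((busy -> (safe -> busy))) is unsatisfiable on its own:
  busy=F, safe=F: evaluates to False.
  busy=F, safe=T: evaluates to False.
  busy=T, safe=F: evaluates to False.
  busy=T, safe=T: evaluates to False.
So the whole conjunction is unsatisfiable.

No satisfying assignment exists.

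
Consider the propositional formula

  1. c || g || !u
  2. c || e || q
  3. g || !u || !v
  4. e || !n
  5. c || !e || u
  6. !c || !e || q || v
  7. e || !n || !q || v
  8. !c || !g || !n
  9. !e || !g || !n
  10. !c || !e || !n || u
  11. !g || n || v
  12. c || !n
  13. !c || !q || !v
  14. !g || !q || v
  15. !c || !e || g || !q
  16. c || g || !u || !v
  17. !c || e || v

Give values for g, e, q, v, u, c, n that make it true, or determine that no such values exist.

g: True, e: True, q: False, v: True, u: False, c: True, n: False

Set g = True.
Set e = True.
  then (!e || !g || !n) forces n = False.
  then (!g || n || v) forces v = True.
Set q = False.
Set u = False.
  then (c || !e || u) forces c = True.
All clauses satisfied.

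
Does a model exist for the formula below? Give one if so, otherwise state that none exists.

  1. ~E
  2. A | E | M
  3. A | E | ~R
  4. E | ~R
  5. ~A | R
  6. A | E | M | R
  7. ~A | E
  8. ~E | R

M = True; E = False; R = False; A = False

Unit clause (~E) forces E = False.
In (E | ~R) only ~R is left, so R = False.
In (~A | R) only ~A is left, so A = False.
In (A | E | M | R) only M is left, so M = True.
All clauses satisfied.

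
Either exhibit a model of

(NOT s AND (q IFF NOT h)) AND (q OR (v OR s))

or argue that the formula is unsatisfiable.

q=F, h=T, s=F, v=T

  NOT s AND (q IFF NOT h) = True
    NOT s = True
    q IFF NOT h = True
      NOT h = False
  q OR (v OR s) = True
    v OR s = True
Both conjuncts True, so the formula holds.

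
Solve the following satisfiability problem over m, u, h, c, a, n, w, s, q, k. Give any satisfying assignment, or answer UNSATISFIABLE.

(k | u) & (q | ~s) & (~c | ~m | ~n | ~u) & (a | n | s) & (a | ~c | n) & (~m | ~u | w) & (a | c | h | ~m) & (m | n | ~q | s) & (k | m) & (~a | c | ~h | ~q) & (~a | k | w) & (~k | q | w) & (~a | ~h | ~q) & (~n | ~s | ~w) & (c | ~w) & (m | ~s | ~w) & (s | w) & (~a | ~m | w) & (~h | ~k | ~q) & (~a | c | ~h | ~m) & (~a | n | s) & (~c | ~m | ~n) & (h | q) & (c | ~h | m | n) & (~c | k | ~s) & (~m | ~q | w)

Set m = False.
  then (k | m) forces k = True.
Set u = True.
Set h = False.
  then (h | q) forces q = True.
Set c = False.
  then (c | ~w) forces w = False.
  then (s | w) forces s = True.
Set a = False.
Set n = False.
All clauses satisfied.

m = False, u = True, h = False, c = False, a = False, n = False, w = False, s = True, q = True, k = True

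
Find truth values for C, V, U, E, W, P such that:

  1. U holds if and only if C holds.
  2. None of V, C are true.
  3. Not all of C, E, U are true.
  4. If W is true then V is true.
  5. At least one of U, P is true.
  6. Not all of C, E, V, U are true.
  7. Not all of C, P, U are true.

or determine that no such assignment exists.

C=F, V=F, U=F, E=F, W=F, P=T

  (1) U=F, C=F — same ✓
  (2) {V, C}: 0 true — none ✓
  (3) {C, E, U}: 0/3 true — not all ✓
  (4) W=F ⇒ V: vacuous ✓
  (5) {U, P}: 1 true — at least one ✓
  (6) {C, E, V, U}: 0/4 true — not all ✓
  (7) {C, P, U}: 1/3 true — not all ✓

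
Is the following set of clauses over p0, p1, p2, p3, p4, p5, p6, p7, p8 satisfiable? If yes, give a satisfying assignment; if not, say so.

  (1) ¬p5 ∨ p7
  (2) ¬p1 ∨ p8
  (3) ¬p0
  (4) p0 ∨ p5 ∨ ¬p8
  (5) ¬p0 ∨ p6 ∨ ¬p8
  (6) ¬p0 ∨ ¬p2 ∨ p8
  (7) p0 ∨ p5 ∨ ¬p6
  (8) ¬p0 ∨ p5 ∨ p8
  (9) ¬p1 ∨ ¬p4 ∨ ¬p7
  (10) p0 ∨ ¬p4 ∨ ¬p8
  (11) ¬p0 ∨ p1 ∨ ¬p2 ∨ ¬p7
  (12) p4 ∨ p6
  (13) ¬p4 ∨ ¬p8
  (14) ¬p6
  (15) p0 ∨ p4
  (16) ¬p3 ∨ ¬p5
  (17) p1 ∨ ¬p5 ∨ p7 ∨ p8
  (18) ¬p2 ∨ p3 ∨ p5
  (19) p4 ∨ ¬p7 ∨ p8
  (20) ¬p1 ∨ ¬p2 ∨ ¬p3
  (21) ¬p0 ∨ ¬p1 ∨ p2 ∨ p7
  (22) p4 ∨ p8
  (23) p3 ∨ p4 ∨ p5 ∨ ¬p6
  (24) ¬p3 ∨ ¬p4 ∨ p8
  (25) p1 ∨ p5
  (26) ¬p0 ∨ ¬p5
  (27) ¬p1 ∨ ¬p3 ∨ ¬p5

Unit clause (¬p0) forces p0 = False.
Unit clause (¬p6) forces p6 = False.
In (p0 ∨ p4) only p4 is left, so p4 = True.
In (p0 ∨ ¬p4 ∨ ¬p8) only ¬p8 is left, so p8 = False.
In (¬p3 ∨ ¬p4 ∨ p8) only ¬p3 is left, so p3 = False.
In (¬p1 ∨ p8) only ¬p1 is left, so p1 = False.
In (p1 ∨ p5) only p5 is left, so p5 = True.
In (¬p5 ∨ p7) only p7 is left, so p7 = True.
Set p2 = False.
All clauses satisfied.

p0: False, p1: False, p2: False, p3: False, p4: True, p5: True, p6: False, p7: True, p8: False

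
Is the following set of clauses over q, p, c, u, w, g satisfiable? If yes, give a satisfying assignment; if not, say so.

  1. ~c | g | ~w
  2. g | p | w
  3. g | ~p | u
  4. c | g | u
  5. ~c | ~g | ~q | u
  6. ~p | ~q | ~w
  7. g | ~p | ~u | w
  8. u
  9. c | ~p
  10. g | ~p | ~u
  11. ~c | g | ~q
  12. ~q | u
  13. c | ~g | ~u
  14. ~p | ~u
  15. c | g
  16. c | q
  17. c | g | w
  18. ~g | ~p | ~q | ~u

q = False; p = False; c = True; u = True; w = True; g = True

Unit clause (u) forces u = True.
In (~p | ~u) only ~p is left, so p = False.
Set q = False.
  then (c | q) forces c = True.
Set w = True.
  then (~c | g | ~w) forces g = True.
All clauses satisfied.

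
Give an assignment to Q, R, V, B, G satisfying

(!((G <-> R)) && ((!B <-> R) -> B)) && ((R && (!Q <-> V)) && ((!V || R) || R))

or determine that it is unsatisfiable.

Q = False; R = True; V = True; B = True; G = False

  !((G <-> R)) && ((!B <-> R) -> B) = True
    !((G <-> R)) = True
      G <-> R = False
    (!B <-> R) -> B = True
      !B <-> R = False
        !B = False
  (R && (!Q <-> V)) && ((!V || R) || R) = True
    R && (!Q <-> V) = True
      !Q <-> V = True
        !Q = True
    (!V || R) || R = True
      !V || R = True
        !V = False
Both conjuncts True, so the formula holds.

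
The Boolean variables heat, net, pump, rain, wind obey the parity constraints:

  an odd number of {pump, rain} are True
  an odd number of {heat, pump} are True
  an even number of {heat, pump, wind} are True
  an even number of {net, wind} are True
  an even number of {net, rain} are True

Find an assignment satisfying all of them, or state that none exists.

heat: True, net: True, pump: False, rain: True, wind: True

{pump, rain}: 1 true → odd ✓
{heat, pump}: 1 true → odd ✓
{heat, pump, wind}: 2 true → even ✓
{net, wind}: 2 true → even ✓
{net, rain}: 2 true → even ✓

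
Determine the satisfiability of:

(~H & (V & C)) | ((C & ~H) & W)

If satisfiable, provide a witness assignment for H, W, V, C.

H = False; W = True; V = False; C = True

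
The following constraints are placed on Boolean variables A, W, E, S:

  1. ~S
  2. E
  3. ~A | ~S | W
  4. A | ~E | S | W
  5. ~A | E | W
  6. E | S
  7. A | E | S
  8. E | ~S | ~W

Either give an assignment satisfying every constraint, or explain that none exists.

Unit clause (~S) forces S = False.
Unit clause (E) forces E = True.
Set A = False.
  then (A | ~E | S | W) forces W = True.
Check each clause:
  (~S): ~S holds.
  (E): E holds.
  (~A | ~S | W): ~A holds.
  (A | ~E | S | W): W holds.
  (~A | E | W): ~A holds.
  (E | S): E holds.
  (A | E | S): E holds.
  (E | ~S | ~W): E holds.
All clauses satisfied.

A: False, W: True, E: True, S: False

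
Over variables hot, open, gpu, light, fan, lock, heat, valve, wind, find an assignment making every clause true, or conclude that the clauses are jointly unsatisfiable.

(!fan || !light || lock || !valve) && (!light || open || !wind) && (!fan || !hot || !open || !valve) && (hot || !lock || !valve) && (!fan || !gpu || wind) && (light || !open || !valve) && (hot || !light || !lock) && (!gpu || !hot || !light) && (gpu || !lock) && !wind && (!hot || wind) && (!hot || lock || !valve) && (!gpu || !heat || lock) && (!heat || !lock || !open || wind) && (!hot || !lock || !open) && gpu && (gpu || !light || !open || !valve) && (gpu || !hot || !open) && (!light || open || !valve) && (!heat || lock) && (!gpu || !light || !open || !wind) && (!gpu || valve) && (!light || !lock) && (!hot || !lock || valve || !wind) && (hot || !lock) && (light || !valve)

hot = False; open = True; gpu = True; light = True; fan = False; lock = False; heat = False; valve = True; wind = False

Unit clause (!wind) forces wind = False.
In (!hot || wind) only !hot is left, so hot = False.
Unit clause (gpu) forces gpu = True.
In (!gpu || valve) only valve is left, so valve = True.
In (hot || !lock) only !lock is left, so lock = False.
In (light || !valve) only light is left, so light = True.
In (!fan || !light || lock || !valve) only !fan is left, so fan = False.
In (!gpu || !heat || lock) only !heat is left, so heat = False.
In (!light || open || !valve) only open is left, so open = True.
All clauses satisfied.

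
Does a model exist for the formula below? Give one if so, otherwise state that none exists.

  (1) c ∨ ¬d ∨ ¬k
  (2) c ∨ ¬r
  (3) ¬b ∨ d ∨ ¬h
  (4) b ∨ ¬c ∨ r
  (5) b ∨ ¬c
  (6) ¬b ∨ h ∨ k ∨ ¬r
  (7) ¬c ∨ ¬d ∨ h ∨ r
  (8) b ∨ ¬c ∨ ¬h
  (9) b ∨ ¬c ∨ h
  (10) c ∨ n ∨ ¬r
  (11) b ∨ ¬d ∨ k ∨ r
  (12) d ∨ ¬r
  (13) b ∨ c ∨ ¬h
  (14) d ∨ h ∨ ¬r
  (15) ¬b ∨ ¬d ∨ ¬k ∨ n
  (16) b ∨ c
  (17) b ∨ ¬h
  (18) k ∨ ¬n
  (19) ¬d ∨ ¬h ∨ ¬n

h=F; n=F; k=T; b=T; c=T; d=F; r=F

Set h = False.
Set n = False.
Set k = True.
Try b = False:
  (b ∨ ¬c) forces c = False.
  clause (b ∨ c) is falsified — backtrack.
So b = True.
  then (¬b ∨ ¬d ∨ ¬k ∨ n) forces d = False.
  then (d ∨ ¬r) forces r = False.
Set c = True.
All clauses satisfied.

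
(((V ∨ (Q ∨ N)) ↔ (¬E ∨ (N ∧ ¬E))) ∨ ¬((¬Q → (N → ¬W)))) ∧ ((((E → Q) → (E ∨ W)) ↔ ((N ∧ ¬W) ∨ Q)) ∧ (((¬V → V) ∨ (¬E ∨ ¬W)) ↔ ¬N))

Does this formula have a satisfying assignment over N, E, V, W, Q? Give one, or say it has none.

N=F, E=F, V=F, W=T, Q=T

  ((V ∨ (Q ∨ N)) ↔ (¬E ∨ (N ∧ ¬E))) ∨ ¬((¬Q → (N → ¬W))) = True
    (V ∨ (Q ∨ N)) ↔ (¬E ∨ (N ∧ ¬E)) = True
      V ∨ (Q ∨ N) = True
        Q ∨ N = True
      ¬E ∨ (N ∧ ¬E) = True
        ¬E = True
        N ∧ ¬E = False
          ¬E = True
    ¬((¬Q → (N → ¬W))) = False
      ¬Q → (N → ¬W) = True
        ¬Q = False
        N → ¬W = True
          ¬W = False
  (((E → Q) → (E ∨ W)) ↔ ((N ∧ ¬W) ∨ Q)) ∧ (((¬V → V) ∨ (¬E ∨ ¬W)) ↔ ¬N) = True
    ((E → Q) → (E ∨ W)) ↔ ((N ∧ ¬W) ∨ Q) = True
      (E → Q) → (E ∨ W) = True
        E → Q = True
        E ∨ W = True
      (N ∧ ¬W) ∨ Q = True
        N ∧ ¬W = False
          ¬W = False
    ((¬V → V) ∨ (¬E ∨ ¬W)) ↔ ¬N = True
      (¬V → V) ∨ (¬E ∨ ¬W) = True
        ¬V → V = False
          ¬V = True
        ¬E ∨ ¬W = True
          ¬E = True
          ¬W = False
      ¬N = True
Both conjuncts True, so the formula holds.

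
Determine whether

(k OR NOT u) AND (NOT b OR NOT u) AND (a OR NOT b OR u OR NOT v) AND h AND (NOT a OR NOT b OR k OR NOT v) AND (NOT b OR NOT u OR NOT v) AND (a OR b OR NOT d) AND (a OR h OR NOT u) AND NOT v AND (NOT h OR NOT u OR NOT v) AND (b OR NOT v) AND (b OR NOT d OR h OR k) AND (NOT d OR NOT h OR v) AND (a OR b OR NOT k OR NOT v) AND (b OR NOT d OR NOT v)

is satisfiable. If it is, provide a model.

a=T, k=T, d=F, b=T, h=T, v=F, u=F

Unit clause (h) forces h = True.
Unit clause (NOT v) forces v = False.
In (NOT d OR NOT h OR v) only NOT d is left, so d = False.
Set a = True.
Set k = True.
Set b = True.
  then (NOT b OR NOT u) forces u = False.
All clauses satisfied.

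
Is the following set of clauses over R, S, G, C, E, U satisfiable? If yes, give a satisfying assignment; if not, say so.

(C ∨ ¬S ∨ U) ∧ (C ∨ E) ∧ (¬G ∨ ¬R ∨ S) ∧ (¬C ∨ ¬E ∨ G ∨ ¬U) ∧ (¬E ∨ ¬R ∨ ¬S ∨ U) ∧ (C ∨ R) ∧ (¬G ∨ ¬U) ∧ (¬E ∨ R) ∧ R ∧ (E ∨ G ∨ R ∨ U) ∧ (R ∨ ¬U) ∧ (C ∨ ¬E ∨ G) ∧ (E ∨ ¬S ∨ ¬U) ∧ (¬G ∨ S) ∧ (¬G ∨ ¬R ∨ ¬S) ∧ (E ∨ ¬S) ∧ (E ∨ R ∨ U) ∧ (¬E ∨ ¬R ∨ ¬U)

Unit clause (R) forces R = True.
Try S = True:
  (¬G ∨ ¬R ∨ ¬S) forces G = False.
  (E ∨ ¬S) forces E = True.
  (¬E ∨ ¬R ∨ ¬S ∨ U) forces U = True.
  clause (¬E ∨ ¬R ∨ ¬U) is falsified — backtrack.
So S = False.
  then (¬G ∨ ¬R ∨ S) forces G = False.
Set C = True.
Set E = False.
Set U = True.
All clauses satisfied.

R: True; S: False; G: False; C: True; E: False; U: True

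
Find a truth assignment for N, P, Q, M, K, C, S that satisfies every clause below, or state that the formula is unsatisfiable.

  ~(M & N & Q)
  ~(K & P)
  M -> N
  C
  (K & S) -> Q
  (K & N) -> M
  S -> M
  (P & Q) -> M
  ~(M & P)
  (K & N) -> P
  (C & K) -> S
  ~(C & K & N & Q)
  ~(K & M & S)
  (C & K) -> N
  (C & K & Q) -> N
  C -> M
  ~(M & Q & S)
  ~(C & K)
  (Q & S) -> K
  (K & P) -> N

N = True; P = False; Q = False; M = True; K = False; C = True; S = False

Unit clause (C) forces C = True.
In (~C | M) only M is left, so M = True.
In (~M | ~P) only ~P is left, so P = False.
In (~C | ~K) only ~K is left, so K = False.
In (~M | N) only N is left, so N = True.
In (~M | ~N | ~Q) only ~Q is left, so Q = False.
Set S = False.
All clauses satisfied.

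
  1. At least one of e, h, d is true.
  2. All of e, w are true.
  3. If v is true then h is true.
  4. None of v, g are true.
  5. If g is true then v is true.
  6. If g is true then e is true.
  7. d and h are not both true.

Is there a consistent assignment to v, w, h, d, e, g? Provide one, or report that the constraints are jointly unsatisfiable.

v = False, w = True, h = False, d = True, e = True, g = False

  (1) {e, h, d}: 2 true — at least one ✓
  (2) {e, w}: all 2 true ✓
  (3) v=F ⇒ h: vacuous ✓
  (4) {v, g}: 0 true — none ✓
  (5) g=F ⇒ v: vacuous ✓
  (6) g=F ⇒ e: vacuous ✓
  (7) d=T, h=F — not both ✓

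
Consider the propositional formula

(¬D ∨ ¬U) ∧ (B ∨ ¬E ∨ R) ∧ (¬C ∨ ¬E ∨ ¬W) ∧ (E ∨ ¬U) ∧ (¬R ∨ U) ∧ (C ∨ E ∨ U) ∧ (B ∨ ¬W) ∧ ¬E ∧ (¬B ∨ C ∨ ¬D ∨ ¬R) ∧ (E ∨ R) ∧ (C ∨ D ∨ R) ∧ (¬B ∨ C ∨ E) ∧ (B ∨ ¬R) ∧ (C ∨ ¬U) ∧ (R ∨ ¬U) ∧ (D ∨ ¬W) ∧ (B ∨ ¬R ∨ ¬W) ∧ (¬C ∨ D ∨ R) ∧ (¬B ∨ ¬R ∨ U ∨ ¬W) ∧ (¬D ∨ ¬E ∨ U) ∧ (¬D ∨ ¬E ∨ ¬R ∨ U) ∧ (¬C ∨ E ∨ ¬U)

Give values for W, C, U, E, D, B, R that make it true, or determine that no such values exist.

No satisfying assignment exists.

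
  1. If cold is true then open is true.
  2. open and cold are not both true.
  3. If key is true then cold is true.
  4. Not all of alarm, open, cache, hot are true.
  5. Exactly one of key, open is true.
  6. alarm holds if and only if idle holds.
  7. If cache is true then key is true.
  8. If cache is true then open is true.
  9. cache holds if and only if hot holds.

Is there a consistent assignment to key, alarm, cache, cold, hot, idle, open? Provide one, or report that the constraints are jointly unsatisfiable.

key = False, alarm = False, cache = False, cold = False, hot = False, idle = False, open = True

  (1) cold=F ⇒ open: vacuous ✓
  (2) open=T, cold=F — not both ✓
  (3) key=F ⇒ cold: vacuous ✓
  (4) {alarm, open, cache, hot}: 1/4 true — not all ✓
  (5) {key, open}: 1 true — exactly one ✓
  (6) alarm=F, idle=F — same ✓
  (7) cache=F ⇒ key: vacuous ✓
  (8) cache=F ⇒ open: vacuous ✓
  (9) cache=F, hot=F — same ✓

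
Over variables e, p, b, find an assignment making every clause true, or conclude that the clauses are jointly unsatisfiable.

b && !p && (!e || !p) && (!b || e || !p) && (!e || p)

e = False; p = False; b = True

Unit clause (b) forces b = True.
Unit clause (!p) forces p = False.
In (!e || p) only !e is left, so e = False.
All clauses satisfied.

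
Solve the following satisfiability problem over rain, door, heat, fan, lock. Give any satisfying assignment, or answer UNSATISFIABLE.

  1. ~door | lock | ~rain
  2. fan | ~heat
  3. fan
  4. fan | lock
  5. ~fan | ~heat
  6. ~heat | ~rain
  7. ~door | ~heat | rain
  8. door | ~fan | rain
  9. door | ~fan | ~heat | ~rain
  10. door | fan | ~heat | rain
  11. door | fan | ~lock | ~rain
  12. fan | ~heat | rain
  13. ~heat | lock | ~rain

rain=F, door=T, heat=F, fan=T, lock=T

Unit clause (fan) forces fan = True.
In (~fan | ~heat) only ~heat is left, so heat = False.
Set rain = False.
  then (door | ~fan | rain) forces door = True.
Set lock = True.
All clauses satisfied.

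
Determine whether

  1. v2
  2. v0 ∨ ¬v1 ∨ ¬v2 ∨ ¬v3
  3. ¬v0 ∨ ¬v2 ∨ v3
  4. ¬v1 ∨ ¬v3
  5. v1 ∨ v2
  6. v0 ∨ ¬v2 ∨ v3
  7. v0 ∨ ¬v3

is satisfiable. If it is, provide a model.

Unit clause (v2) forces v2 = True.
Set v0 = True.
  then (¬v0 ∨ ¬v2 ∨ v3) forces v3 = True.
  then (¬v1 ∨ ¬v3) forces v1 = False.
Check each clause:
  (v2): v2 holds.
  (v0 ∨ ¬v1 ∨ ¬v2 ∨ ¬v3): v0 holds.
  (¬v0 ∨ ¬v2 ∨ v3): v3 holds.
  (¬v1 ∨ ¬v3): ¬v1 holds.
  (v1 ∨ v2): v2 holds.
  (v0 ∨ ¬v2 ∨ v3): v0 holds.
  (v0 ∨ ¬v3): v0 holds.
All clauses satisfied.

v0=T, v1=F, v2=T, v3=T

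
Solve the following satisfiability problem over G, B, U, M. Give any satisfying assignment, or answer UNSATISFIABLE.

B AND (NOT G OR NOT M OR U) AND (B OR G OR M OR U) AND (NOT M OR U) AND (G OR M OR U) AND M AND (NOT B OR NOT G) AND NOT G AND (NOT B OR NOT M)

No satisfying assignment exists.

Case B = True:
  (M) forces M = True.
  Clause (NOT B OR NOT M) is falsified — contradiction.
Case B = False:
  Clause (B) is falsified — contradiction.
Both cases fail, so the formula is unsatisfiable.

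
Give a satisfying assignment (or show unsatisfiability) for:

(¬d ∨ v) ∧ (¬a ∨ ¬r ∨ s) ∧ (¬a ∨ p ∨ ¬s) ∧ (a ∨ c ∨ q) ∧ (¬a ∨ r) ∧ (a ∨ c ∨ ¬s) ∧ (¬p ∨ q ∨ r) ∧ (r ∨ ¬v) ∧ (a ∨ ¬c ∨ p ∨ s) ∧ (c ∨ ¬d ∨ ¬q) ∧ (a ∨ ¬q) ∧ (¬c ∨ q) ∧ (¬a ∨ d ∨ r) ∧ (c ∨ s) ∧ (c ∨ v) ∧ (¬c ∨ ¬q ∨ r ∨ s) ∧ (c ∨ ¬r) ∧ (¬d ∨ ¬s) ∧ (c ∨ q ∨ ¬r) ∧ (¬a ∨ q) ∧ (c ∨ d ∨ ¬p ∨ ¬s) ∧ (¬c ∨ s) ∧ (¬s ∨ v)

Try q = False:
  (¬c ∨ q) forces c = False.
  (a ∨ c ∨ q) forces a = True.
  clause (¬a ∨ q) is falsified — backtrack.
So q = True.
  then (a ∨ ¬q) forces a = True.
  then (¬a ∨ r) forces r = True.
  then (c ∨ ¬r) forces c = True.
  then (¬c ∨ s) forces s = True.
  then (¬s ∨ v) forces v = True.
  then (¬a ∨ p ∨ ¬s) forces p = True.
  then (¬d ∨ ¬s) forces d = False.
All clauses satisfied.

q=T; s=T; a=T; d=F; p=T; v=T; c=T; r=T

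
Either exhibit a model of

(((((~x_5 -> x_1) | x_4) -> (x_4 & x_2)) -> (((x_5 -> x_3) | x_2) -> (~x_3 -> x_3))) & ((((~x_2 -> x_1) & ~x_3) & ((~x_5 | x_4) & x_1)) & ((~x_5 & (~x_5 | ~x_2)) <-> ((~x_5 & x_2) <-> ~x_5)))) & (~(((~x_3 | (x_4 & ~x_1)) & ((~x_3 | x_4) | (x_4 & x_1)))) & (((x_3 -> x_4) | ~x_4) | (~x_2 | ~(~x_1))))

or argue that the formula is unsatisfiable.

No satisfying assignment exists.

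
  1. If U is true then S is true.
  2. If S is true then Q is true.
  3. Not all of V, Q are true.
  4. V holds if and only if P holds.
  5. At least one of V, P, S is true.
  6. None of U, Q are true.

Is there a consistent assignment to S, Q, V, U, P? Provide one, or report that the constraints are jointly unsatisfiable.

S = False, Q = False, V = True, U = False, P = True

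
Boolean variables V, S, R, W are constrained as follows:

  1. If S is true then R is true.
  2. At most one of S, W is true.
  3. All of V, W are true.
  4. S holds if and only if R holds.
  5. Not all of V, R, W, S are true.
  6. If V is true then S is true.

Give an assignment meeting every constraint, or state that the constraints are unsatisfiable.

Case V = True:
  (3) forces W = True.
  (2) with W=T forces S = False.
  Constraint (6) is violated (V=T, S=F) — contradiction.
Case V = False:
  Constraint (3) is violated (V=F) — contradiction.
Both cases fail — unsatisfiable.

UNSATISFIABLE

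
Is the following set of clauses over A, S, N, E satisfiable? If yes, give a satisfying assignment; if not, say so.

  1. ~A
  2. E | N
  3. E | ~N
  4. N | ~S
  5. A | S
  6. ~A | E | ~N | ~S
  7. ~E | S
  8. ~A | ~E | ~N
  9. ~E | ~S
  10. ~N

No satisfying assignment exists.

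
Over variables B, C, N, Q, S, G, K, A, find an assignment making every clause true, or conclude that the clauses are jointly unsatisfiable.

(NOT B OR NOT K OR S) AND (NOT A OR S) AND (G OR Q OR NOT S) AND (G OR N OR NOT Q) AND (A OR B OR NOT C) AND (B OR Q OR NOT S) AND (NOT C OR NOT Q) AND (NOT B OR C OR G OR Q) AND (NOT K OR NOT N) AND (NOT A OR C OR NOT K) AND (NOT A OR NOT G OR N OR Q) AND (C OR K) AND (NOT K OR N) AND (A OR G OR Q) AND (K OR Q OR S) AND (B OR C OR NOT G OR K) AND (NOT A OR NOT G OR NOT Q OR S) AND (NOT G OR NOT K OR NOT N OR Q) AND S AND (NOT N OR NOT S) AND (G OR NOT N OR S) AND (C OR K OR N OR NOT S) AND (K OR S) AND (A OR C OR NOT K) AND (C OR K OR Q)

Unit clause (S) forces S = True.
In (NOT N OR NOT S) only NOT N is left, so N = False.
In (NOT K OR N) only NOT K is left, so K = False.
In (C OR K OR N OR NOT S) only C is left, so C = True.
In (NOT C OR NOT Q) only NOT Q is left, so Q = False.
In (G OR Q OR NOT S) only G is left, so G = True.
In (B OR Q OR NOT S) only B is left, so B = True.
In (NOT A OR NOT G OR N OR Q) only NOT A is left, so A = False.
All clauses satisfied.

B: True; C: True; N: False; Q: False; S: True; G: True; K: False; A: False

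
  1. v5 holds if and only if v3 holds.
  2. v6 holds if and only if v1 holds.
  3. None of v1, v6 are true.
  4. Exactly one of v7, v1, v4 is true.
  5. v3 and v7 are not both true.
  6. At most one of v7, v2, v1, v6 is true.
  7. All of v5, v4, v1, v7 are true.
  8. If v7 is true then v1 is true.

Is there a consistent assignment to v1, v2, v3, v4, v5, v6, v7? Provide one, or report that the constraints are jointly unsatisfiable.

Case v1 = True:
  Constraint (3) is violated (v1=T) — contradiction.
Case v1 = False:
  Constraint (7) is violated (v1=F) — contradiction.
Both cases fail — unsatisfiable.

Unsatisfiable — no assignment works.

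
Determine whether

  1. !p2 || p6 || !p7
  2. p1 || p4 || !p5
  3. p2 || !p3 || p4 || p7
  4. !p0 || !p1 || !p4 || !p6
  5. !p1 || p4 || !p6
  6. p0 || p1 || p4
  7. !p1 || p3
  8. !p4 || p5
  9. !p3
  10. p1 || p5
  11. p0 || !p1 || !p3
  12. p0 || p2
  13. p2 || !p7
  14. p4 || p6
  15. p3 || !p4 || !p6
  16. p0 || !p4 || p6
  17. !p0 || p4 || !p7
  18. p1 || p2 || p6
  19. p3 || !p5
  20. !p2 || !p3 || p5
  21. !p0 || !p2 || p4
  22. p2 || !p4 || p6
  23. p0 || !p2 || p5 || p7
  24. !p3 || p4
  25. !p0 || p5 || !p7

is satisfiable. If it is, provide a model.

Unsatisfiable

Case p3 = True:
  Clause (!p3) is falsified — contradiction.
Case p3 = False:
  (!p1 || p3) forces p1 = False.
  (p1 || p5) forces p5 = True.
  Clause (p3 || !p5) is falsified — contradiction.
Both cases fail, so the formula is unsatisfiable.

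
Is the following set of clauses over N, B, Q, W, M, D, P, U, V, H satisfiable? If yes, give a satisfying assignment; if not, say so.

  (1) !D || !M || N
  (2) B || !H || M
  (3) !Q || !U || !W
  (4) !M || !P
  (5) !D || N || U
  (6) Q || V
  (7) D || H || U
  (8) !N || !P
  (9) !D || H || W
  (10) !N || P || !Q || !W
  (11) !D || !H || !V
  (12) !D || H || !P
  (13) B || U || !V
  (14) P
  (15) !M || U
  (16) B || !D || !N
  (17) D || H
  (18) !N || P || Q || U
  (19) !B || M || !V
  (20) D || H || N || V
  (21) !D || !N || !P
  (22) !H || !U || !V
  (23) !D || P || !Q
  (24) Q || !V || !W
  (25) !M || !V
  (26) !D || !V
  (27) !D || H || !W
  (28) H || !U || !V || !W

N=F; B=T; Q=T; W=F; M=F; D=T; P=T; U=T; V=F; H=T

Unit clause (P) forces P = True.
In (!M || !P) only !M is left, so M = False.
In (!N || !P) only !N is left, so N = False.
Set B = True.
  then (!B || M || !V) forces V = False.
  then (Q || V) forces Q = True.
Set W = False.
Set D = True.
  then (!D || N || U) forces U = True.
  then (!D || H || W) forces H = True.
All clauses satisfied.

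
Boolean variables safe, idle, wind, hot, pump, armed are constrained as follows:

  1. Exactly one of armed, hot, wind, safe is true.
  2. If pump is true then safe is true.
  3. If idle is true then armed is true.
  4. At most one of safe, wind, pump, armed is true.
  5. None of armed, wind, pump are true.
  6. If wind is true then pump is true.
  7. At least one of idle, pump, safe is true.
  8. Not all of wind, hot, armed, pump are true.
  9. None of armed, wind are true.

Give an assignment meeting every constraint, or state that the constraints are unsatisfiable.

safe = True, idle = False, wind = False, hot = False, pump = False, armed = False

  (1) {armed, hot, wind, safe}: 1 true — exactly one ✓
  (2) pump=F ⇒ safe: vacuous ✓
  (3) idle=F ⇒ armed: vacuous ✓
  (4) {safe, wind, pump, armed}: 1 true — at most one ✓
  (5) {armed, wind, pump}: 0 true — none ✓
  (6) wind=F ⇒ pump: vacuous ✓
  (7) {idle, pump, safe}: 1 true — at least one ✓
  (8) {wind, hot, armed, pump}: 0/4 true — not all ✓
  (9) {armed, wind}: 0 true — none ✓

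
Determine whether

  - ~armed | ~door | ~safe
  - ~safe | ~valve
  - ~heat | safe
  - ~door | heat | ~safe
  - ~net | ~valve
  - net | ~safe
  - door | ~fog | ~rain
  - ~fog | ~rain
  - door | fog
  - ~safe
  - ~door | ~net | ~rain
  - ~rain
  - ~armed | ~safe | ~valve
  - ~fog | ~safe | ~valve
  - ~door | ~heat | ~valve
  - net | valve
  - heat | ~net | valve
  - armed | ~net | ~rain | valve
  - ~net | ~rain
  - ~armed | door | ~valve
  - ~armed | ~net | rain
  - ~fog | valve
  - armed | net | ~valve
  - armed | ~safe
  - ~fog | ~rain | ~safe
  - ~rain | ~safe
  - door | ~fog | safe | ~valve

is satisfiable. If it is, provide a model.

door=T; armed=T; safe=F; valve=T; net=F; rain=F; fog=T; heat=F

Unit clause (~safe) forces safe = False.
Unit clause (~rain) forces rain = False.
In (~heat | safe) only ~heat is left, so heat = False.
Try door = False:
  (door | fog) forces fog = True.
  (~fog | valve) forces valve = True.
  clause (door | ~fog | safe | ~valve) is falsified — backtrack.
So door = True.
Set armed = True.
  then (~armed | ~net | rain) forces net = False.
  then (net | valve) forces valve = True.
Set fog = True.
All clauses satisfied.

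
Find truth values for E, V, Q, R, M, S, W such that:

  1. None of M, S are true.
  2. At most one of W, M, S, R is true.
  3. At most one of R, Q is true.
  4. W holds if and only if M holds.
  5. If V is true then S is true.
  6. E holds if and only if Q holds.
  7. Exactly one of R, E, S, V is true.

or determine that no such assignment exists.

E=T; V=F; Q=T; R=F; M=F; S=F; W=F

  (1) {M, S}: 0 true — none ✓
  (2) {W, M, S, R}: 0 true — at most one ✓
  (3) {R, Q}: 1 true — at most one ✓
  (4) W=F, M=F — same ✓
  (5) V=F ⇒ S: vacuous ✓
  (6) E=T, Q=T — same ✓
  (7) {R, E, S, V}: 1 true — exactly one ✓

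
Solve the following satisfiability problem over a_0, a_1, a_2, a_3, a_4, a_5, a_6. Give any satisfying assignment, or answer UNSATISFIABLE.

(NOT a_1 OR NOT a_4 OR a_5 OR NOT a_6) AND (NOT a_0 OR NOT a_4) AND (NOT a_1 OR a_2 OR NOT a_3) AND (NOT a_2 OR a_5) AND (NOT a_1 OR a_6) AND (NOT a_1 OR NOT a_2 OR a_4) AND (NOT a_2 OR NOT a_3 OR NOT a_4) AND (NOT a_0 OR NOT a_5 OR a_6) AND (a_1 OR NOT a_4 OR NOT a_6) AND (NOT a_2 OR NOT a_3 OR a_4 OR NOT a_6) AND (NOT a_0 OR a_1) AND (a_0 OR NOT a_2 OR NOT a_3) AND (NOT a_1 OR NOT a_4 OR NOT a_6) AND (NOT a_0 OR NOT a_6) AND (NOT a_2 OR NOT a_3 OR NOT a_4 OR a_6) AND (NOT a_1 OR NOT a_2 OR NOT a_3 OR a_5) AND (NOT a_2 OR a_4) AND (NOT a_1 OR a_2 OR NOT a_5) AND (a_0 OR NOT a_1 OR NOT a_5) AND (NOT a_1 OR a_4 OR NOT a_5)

a_0=F, a_1=F, a_2=F, a_3=F, a_4=F, a_5=F, a_6=T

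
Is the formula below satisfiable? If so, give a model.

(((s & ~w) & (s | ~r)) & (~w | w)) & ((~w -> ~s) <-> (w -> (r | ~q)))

Case w = True: the conjunct ~w is False.
Case w = False: the formula simplifies to (s & (s | ~r)) & ~s.
  s = True: the conjunct ~s is False.
  s = False: the conjunct s is False.
Both cases fail — unsatisfiable.

Unsatisfiable — no assignment works.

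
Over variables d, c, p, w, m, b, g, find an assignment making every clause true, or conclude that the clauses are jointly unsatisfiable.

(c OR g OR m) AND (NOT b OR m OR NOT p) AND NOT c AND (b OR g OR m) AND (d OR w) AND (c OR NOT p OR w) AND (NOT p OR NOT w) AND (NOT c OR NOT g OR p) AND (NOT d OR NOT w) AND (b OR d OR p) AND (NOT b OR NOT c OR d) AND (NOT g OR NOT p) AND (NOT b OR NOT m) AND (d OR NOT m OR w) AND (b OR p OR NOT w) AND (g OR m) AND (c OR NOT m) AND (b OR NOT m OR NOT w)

Unit clause (NOT c) forces c = False.
In (c OR NOT m) only NOT m is left, so m = False.
In (c OR g OR m) only g is left, so g = True.
In (NOT g OR NOT p) only NOT p is left, so p = False.
Set d = False.
  then (d OR w) forces w = True.
  then (b OR d OR p) forces b = True.
All clauses satisfied.

d = False; c = False; p = False; w = True; m = False; b = True; g = True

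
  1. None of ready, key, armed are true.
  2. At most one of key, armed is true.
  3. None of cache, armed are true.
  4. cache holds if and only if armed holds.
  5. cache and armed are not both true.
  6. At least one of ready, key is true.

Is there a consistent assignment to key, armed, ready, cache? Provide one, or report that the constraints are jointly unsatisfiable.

Unsatisfiable

Case ready = True:
  Constraint (1) is violated (ready=T) — contradiction.
Case ready = False:
  (1) forces key = False.
  Constraint (6) is violated (ready=F, key=F) — contradiction.
Both cases fail — unsatisfiable.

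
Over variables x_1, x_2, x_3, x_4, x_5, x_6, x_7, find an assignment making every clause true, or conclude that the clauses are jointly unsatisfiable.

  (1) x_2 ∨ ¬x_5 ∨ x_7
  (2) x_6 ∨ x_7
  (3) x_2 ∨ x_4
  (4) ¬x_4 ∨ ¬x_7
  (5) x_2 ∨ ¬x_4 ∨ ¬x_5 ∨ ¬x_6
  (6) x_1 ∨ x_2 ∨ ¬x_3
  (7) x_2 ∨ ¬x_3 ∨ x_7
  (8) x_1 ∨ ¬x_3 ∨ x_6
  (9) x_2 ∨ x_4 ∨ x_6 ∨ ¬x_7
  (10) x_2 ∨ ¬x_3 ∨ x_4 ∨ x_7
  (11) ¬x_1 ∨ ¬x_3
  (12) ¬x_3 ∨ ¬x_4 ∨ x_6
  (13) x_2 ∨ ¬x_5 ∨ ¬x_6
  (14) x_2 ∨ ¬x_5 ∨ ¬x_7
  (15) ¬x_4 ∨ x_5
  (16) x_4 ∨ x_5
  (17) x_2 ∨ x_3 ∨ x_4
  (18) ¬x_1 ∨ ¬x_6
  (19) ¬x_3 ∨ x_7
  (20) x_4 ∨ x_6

Set x_1 = False.
Try x_2 = False:
  (x_2 ∨ x_4) forces x_4 = True.
  (¬x_4 ∨ ¬x_7) forces x_7 = False.
  (x_2 ∨ ¬x_5 ∨ x_7) forces x_5 = False.
  clause (¬x_4 ∨ x_5) is falsified — backtrack.
So x_2 = True.
Set x_3 = False.
Set x_4 = True.
  then (¬x_4 ∨ ¬x_7) forces x_7 = False.
  then (¬x_4 ∨ x_5) forces x_5 = True.
  then (x_6 ∨ x_7) forces x_6 = True.
All clauses satisfied.

x_1 = False; x_2 = True; x_3 = False; x_4 = True; x_5 = True; x_6 = True; x_7 = False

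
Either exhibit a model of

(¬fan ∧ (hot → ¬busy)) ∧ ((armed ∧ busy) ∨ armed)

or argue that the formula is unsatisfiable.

armed=T, busy=T, fan=F, hot=F

  ¬fan ∧ (hot → ¬busy) = True
    ¬fan = True
    hot → ¬busy = True
      ¬busy = False
  (armed ∧ busy) ∨ armed = True
    armed ∧ busy = True
Both conjuncts True, so the formula holds.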